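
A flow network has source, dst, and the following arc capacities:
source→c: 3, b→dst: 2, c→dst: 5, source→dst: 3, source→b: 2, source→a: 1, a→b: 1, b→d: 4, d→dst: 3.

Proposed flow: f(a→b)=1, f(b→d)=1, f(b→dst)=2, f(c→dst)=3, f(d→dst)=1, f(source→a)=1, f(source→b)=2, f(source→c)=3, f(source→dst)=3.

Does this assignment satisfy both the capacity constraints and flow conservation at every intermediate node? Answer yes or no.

Yes

Every edge has 0 ≤ f(e) ≤ cap(e).
At each intermediate node, inflow equals outflow.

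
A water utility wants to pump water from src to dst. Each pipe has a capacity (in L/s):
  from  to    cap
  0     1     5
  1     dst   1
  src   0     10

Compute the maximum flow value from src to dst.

Augment src->0->1->dst: bottleneck 1. Total 1.
No augmenting path remains in the residual graph.

1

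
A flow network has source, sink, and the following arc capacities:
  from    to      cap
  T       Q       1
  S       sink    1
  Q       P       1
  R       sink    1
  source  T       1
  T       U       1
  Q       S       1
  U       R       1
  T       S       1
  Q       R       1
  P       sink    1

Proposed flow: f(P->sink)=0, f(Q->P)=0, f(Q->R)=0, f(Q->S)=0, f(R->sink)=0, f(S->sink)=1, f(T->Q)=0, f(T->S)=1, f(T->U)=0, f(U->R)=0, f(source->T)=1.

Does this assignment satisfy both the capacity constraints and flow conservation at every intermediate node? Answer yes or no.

Yes

Every edge has 0 ≤ f(e) ≤ cap(e).
At each intermediate node, inflow equals outflow.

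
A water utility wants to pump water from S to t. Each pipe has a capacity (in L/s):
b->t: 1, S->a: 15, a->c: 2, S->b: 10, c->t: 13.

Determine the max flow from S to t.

3

Augment S->b->t: bottleneck 1. Total 1.
Augment S->a->c->t: bottleneck 2. Total 3.
No augmenting path remains in the residual graph.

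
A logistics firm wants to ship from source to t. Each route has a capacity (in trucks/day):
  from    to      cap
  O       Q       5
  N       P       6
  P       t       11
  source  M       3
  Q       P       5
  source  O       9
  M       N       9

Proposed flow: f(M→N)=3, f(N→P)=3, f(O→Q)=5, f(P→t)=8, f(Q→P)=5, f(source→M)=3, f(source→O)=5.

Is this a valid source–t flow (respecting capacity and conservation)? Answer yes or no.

Yes

Every edge has 0 ≤ f(e) ≤ cap(e).
At each intermediate node, inflow equals outflow.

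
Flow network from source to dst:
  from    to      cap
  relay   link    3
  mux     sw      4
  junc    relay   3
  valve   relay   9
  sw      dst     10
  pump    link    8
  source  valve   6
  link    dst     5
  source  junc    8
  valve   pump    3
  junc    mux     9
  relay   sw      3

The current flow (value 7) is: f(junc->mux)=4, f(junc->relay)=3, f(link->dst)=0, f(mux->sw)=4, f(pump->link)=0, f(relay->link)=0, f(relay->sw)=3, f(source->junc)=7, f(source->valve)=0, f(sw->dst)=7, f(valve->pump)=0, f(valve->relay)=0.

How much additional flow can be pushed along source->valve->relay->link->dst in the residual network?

Residual capacities along the path: source->valve: 6, valve->relay: 9, relay->link: 3, link->dst: 5.
Minimum is 3.

3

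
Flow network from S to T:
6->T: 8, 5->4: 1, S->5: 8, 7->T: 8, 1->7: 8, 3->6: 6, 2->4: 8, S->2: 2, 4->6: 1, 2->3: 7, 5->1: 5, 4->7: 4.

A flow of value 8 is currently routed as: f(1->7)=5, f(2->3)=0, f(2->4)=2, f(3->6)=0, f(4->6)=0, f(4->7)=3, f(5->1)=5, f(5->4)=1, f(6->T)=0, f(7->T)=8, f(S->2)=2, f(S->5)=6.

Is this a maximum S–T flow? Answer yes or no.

Yes

Residual reachable from S: {5, S}; T is not reachable.
Saturated cut: S->2, 5->1, 5->4 with total capacity 8 = current flow value. Flow is maximum.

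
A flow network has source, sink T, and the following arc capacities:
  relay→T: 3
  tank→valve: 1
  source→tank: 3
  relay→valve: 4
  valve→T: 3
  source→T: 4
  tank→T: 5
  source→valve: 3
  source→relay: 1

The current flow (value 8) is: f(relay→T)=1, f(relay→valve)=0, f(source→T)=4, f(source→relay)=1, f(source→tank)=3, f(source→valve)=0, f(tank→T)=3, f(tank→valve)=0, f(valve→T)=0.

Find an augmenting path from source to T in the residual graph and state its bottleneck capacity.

Residual along source→valve→T: source→valve: 3, valve→T: 3.
Bottleneck = min = 3.

source→valve→T, bottleneck 3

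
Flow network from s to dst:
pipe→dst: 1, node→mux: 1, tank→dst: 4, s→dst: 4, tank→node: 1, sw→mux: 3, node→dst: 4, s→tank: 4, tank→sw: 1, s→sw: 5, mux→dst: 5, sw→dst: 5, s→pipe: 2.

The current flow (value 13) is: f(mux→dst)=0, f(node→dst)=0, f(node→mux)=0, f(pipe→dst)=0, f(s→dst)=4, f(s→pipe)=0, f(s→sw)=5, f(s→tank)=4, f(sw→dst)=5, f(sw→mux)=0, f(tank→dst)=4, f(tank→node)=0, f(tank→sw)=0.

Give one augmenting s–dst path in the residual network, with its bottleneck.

s→pipe→dst, bottleneck 1

Residual along s→pipe→dst: s→pipe: 2, pipe→dst: 1.
Bottleneck = min = 1.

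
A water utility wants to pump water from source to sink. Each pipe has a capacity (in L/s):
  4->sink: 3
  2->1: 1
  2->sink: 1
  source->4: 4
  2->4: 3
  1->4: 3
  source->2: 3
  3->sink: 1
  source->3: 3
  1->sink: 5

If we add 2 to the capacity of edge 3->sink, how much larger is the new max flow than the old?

Original max flow = 6.
After raising cap(3->sink), augmenting paths through that edge carry 2 more units.
New max flow = 8. Increase = 2.

2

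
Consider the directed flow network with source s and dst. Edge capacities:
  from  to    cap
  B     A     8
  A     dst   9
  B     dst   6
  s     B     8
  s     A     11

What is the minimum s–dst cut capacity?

Max flow = 15 (via 2 augmenting paths).
In the residual at optimum, the set reachable from s is {A, B, s}.
Cut edges: B→dst (cap 6), A→dst (cap 9). Sum = 15.

15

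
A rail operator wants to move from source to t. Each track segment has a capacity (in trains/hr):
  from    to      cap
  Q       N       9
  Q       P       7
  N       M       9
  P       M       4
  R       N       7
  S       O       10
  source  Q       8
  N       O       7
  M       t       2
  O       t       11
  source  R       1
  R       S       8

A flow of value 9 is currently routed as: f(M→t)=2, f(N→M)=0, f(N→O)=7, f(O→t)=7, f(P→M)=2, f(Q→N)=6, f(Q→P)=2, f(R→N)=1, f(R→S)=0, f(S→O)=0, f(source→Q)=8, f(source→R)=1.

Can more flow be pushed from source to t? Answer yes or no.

No

Residual reachable from source: {source}; t is not reachable.
Saturated cut: source→Q, source→R with total capacity 9 = current flow value. Flow is maximum.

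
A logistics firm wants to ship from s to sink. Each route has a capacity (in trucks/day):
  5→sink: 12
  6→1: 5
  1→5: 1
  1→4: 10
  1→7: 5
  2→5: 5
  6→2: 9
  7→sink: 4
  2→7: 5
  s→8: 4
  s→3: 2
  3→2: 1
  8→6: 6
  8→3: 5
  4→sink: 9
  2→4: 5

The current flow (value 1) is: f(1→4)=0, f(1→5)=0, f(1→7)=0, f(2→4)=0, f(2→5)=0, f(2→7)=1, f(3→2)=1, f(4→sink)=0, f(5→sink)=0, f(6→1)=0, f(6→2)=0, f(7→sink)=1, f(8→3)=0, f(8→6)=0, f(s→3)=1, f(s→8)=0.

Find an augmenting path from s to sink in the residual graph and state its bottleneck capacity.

Residual along s→8→6→1→5→sink: s→8: 4, 8→6: 6, 6→1: 5, 1→5: 1, 5→sink: 12.
Bottleneck = min = 1.

s→8→6→1→5→sink, bottleneck 1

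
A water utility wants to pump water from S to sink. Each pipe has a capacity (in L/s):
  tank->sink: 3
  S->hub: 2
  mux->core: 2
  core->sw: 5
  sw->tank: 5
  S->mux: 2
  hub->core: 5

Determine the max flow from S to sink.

Augment S->mux->core->sw->tank->sink: bottleneck 2. Total 2.
Augment S->hub->core->sw->tank->sink: bottleneck 1. Total 3.
No augmenting path remains in the residual graph.

3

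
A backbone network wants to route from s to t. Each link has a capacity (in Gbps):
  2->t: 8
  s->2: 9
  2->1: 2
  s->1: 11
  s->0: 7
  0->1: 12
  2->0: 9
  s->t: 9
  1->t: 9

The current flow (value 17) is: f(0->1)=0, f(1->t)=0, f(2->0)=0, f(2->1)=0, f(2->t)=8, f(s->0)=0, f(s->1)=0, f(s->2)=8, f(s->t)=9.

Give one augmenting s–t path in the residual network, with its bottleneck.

s->1->t, bottleneck 9

Residual along s->1->t: s->1: 11, 1->t: 9.
Bottleneck = min = 9.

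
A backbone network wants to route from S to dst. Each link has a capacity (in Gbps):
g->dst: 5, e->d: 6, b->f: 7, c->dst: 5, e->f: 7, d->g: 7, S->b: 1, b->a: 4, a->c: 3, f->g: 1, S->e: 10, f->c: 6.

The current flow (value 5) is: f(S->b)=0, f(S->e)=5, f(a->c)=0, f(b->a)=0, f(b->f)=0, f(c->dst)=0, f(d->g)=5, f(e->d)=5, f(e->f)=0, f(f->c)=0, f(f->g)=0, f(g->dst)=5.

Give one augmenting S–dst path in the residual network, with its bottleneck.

S->e->f->c->dst, bottleneck 5

Residual along S->e->f->c->dst: S->e: 5, e->f: 7, f->c: 6, c->dst: 5.
Bottleneck = min = 5.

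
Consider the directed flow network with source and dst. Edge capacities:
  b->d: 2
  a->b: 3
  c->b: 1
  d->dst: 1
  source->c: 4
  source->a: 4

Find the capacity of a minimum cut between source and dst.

Max flow = 1 (via 1 augmenting path).
In the residual at optimum, the set reachable from source is {a, b, c, d, source}.
Cut edges: d->dst (cap 1). Sum = 1.

1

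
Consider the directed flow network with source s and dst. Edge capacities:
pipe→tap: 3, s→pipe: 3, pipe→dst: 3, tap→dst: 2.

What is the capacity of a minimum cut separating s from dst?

Max flow = 3 (via 1 augmenting path).
In the residual at optimum, the set reachable from s is {s}.
Cut edges: s→pipe (cap 3). Sum = 3.

3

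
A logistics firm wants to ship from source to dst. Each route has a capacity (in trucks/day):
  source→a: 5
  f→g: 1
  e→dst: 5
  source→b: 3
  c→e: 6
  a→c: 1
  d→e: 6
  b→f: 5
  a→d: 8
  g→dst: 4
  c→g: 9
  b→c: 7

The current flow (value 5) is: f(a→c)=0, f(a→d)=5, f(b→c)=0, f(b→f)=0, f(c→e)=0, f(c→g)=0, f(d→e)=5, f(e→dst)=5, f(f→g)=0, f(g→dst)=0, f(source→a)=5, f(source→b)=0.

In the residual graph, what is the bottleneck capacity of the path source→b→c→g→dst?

3

Residual capacities along the path: source→b: 3, b→c: 7, c→g: 9, g→dst: 4.
Minimum is 3.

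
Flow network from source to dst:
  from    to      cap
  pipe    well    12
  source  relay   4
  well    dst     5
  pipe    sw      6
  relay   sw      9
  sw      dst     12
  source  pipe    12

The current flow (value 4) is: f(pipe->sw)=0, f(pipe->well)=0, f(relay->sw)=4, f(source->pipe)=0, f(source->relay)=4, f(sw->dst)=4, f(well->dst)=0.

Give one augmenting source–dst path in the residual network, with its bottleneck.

source->pipe->sw->dst, bottleneck 6

Residual along source->pipe->sw->dst: source->pipe: 12, pipe->sw: 6, sw->dst: 8.
Bottleneck = min = 6.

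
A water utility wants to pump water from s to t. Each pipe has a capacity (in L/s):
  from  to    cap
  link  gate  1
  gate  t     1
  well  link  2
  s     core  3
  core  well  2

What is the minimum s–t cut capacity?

1

Max flow = 1 (via 1 augmenting path).
In the residual at optimum, the set reachable from s is {core, link, s, well}.
Cut edges: link->gate (cap 1). Sum = 1.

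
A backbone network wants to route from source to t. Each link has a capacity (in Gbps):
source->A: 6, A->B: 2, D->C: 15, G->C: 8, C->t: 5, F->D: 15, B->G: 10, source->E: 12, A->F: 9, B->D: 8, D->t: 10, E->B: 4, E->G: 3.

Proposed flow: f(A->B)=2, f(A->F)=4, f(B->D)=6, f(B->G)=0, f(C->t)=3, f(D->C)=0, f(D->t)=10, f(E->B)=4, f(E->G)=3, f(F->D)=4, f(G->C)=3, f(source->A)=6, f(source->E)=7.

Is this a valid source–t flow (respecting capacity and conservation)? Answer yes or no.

Every edge has 0 ≤ f(e) ≤ cap(e).
At each intermediate node, inflow equals outflow.

Yes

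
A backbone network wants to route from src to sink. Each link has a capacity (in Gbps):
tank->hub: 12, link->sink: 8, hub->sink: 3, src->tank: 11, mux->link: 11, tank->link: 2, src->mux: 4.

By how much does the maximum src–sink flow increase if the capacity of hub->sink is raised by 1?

Original max flow = 9.
After raising cap(hub->sink), augmenting paths through that edge carry 1 more unit.
New max flow = 10. Increase = 1.

1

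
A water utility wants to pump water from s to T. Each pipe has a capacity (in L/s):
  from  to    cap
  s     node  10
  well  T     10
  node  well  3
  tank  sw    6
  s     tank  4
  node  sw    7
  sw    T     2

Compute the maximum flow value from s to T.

Augment s→tank→sw→T: bottleneck 2. Total 2.
Augment s→node→well→T: bottleneck 3. Total 5.
No augmenting path remains in the residual graph.

5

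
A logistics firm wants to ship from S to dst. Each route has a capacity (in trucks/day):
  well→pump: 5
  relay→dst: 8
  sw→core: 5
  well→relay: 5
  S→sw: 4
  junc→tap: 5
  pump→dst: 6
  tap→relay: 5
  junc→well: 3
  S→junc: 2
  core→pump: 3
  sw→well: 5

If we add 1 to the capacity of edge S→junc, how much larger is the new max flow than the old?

Original max flow = 6.
After raising cap(S→junc), augmenting paths through that edge carry 1 more unit.
New max flow = 7. Increase = 1.

1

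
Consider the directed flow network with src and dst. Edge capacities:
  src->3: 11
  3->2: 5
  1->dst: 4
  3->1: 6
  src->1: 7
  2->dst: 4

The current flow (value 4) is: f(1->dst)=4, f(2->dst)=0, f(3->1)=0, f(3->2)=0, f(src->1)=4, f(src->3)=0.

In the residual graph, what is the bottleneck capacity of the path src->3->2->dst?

4

Residual capacities along the path: src->3: 11, 3->2: 5, 2->dst: 4.
Minimum is 4.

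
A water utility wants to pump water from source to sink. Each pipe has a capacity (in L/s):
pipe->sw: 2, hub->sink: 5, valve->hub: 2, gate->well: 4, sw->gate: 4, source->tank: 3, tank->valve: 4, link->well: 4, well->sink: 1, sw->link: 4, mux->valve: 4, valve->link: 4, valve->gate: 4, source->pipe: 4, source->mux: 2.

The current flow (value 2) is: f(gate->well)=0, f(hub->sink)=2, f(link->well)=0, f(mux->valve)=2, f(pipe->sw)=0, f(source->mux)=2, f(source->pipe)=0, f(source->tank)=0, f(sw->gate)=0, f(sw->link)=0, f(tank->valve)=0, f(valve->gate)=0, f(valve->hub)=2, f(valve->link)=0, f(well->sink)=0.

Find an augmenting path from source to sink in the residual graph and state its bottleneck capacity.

source->pipe->sw->gate->well->sink, bottleneck 1

Residual along source->pipe->sw->gate->well->sink: source->pipe: 4, pipe->sw: 2, sw->gate: 4, gate->well: 4, well->sink: 1.
Bottleneck = min = 1.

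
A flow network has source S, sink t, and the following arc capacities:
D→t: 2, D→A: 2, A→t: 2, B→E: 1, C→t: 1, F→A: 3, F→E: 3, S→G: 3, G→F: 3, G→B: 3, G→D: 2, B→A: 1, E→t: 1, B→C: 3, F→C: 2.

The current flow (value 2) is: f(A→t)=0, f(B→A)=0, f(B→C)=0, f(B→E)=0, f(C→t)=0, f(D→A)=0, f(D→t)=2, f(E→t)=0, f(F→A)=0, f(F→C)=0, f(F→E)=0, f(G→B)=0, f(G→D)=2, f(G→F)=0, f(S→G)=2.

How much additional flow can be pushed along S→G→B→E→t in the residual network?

1

Residual capacities along the path: S→G: 1, G→B: 3, B→E: 1, E→t: 1.
Minimum is 1.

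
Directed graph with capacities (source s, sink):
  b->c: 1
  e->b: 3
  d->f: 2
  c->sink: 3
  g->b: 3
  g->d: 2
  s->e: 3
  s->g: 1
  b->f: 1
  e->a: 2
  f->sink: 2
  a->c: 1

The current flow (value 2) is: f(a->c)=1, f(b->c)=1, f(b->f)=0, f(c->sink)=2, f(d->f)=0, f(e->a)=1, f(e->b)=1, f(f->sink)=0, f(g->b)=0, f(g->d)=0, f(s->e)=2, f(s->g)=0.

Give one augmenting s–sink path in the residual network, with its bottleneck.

s->e->b->f->sink, bottleneck 1

Residual along s->e->b->f->sink: s->e: 1, e->b: 2, b->f: 1, f->sink: 2.
Bottleneck = min = 1.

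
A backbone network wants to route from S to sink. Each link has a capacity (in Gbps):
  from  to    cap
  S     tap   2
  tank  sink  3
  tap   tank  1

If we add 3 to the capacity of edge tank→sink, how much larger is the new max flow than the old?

Original max flow = 1.
Edge tank→sink does not cross the min cut (source side {S, tap}), so extra capacity there cannot help.
New max flow = 1. Increase = 0.

0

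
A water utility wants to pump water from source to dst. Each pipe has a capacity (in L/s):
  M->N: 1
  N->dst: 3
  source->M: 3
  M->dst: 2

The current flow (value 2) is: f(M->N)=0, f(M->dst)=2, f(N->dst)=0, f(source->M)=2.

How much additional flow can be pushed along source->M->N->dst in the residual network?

Residual capacities along the path: source->M: 1, M->N: 1, N->dst: 3.
Minimum is 1.

1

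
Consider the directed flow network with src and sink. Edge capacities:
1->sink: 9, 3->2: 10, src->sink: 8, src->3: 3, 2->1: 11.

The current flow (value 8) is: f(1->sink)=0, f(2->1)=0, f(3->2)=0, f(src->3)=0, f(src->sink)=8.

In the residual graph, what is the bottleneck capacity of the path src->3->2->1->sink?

3

Residual capacities along the path: src->3: 3, 3->2: 10, 2->1: 11, 1->sink: 9.
Minimum is 3.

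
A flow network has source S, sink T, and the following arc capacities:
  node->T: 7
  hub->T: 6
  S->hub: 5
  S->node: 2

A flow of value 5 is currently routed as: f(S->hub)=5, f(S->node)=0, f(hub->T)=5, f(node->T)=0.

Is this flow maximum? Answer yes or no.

Residual path S->node->T has bottleneck 2 > 0.
Pushing 2 along it raises the flow to 7, so the given flow is not maximum.

No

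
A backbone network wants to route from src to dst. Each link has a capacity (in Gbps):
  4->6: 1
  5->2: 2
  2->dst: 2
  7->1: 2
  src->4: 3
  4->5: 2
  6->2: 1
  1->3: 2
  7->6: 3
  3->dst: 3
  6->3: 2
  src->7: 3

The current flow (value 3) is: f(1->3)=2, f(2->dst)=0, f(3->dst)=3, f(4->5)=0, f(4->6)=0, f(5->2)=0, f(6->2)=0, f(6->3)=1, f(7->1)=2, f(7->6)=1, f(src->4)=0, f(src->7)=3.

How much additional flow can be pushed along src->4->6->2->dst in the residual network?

1

Residual capacities along the path: src->4: 3, 4->6: 1, 6->2: 1, 2->dst: 2.
Minimum is 1.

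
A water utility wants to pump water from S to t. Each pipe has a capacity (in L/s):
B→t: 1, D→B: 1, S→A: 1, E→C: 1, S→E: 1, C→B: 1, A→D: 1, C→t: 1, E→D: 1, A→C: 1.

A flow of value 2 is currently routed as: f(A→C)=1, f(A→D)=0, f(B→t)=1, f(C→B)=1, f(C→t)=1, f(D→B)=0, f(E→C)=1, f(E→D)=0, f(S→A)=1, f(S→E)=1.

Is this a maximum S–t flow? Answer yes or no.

Residual reachable from S: {S}; t is not reachable.
Saturated cut: S→A, S→E with total capacity 2 = current flow value. Flow is maximum.

Yes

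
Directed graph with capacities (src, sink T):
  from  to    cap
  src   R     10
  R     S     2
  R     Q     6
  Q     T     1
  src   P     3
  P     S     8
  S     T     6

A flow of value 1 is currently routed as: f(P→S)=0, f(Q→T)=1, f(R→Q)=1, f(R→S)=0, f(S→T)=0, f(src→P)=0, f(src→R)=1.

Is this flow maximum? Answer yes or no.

Residual path src→R→S→T has bottleneck 2 > 0.
Pushing 2 along it raises the flow to 3, so the given flow is not maximum.

No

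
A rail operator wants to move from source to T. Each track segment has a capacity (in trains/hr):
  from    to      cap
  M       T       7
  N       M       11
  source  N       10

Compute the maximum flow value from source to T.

Augment source→N→M→T: bottleneck 7. Total 7.
No augmenting path remains in the residual graph.

7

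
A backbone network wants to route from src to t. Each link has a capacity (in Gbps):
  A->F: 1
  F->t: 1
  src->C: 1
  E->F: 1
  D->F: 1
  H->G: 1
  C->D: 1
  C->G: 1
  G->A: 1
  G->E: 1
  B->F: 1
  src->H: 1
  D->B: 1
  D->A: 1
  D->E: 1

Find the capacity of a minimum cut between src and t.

1

Max flow = 1 (via 1 augmenting path).
In the residual at optimum, the set reachable from src is {A, B, C, D, E, F, G, H, src}.
Cut edges: F->t (cap 1). Sum = 1.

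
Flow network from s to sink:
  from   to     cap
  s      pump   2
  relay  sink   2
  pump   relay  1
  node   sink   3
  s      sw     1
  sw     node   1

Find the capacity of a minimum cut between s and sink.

2

Max flow = 2 (via 2 augmenting paths).
In the residual at optimum, the set reachable from s is {pump, s}.
Cut edges: pump→relay (cap 1), s→sw (cap 1). Sum = 2.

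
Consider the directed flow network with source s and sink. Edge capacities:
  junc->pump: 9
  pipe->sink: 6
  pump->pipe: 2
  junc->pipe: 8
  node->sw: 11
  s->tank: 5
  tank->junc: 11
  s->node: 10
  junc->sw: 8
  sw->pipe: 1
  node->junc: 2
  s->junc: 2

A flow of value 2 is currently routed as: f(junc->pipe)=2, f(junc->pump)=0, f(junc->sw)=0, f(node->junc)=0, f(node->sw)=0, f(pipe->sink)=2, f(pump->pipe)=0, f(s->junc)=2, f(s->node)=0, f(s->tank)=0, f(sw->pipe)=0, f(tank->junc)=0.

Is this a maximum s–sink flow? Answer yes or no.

No

Residual path s->tank->junc->pipe->sink has bottleneck 4 > 0.
Pushing 4 along it raises the flow to 6, so the given flow is not maximum.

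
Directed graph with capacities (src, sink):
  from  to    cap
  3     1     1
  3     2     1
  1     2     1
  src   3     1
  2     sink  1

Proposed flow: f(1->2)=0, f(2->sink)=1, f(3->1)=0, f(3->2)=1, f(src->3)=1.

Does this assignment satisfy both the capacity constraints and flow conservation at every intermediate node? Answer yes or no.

Every edge has 0 ≤ f(e) ≤ cap(e).
At each intermediate node, inflow equals outflow.

Yes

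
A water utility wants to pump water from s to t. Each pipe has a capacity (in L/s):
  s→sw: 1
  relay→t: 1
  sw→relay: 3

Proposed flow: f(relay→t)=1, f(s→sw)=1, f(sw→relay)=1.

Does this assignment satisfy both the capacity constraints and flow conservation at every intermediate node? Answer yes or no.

Every edge has 0 ≤ f(e) ≤ cap(e).
At each intermediate node, inflow equals outflow.

Yes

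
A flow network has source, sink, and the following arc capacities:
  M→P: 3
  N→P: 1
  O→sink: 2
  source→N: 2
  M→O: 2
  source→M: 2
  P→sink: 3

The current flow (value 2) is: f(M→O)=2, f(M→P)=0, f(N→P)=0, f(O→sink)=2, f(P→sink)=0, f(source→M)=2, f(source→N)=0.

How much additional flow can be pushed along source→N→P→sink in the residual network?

Residual capacities along the path: source→N: 2, N→P: 1, P→sink: 3.
Minimum is 1.

1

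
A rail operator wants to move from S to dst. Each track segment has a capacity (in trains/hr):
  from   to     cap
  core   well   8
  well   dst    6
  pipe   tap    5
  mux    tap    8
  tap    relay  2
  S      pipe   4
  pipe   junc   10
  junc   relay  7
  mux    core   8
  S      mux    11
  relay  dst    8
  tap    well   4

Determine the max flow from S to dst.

12

Augment S→pipe→junc→relay→dst: bottleneck 4. Total 4.
Augment S→mux→tap→relay→dst: bottleneck 2. Total 6.
Augment S→mux→tap→well→dst: bottleneck 4. Total 10.
Augment S→mux→core→well→dst: bottleneck 2. Total 12.
No augmenting path remains in the residual graph.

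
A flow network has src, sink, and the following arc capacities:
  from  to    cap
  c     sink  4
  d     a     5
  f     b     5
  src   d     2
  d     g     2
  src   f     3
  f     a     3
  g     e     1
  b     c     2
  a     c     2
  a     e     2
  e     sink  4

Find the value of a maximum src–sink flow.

5

Augment src→d→g→e→sink: bottleneck 1. Total 1.
Augment src→d→a→e→sink: bottleneck 1. Total 2.
Augment src→f→a→e→sink: bottleneck 1. Total 3.
Augment src→f→a→c→sink: bottleneck 2. Total 5.
No augmenting path remains in the residual graph.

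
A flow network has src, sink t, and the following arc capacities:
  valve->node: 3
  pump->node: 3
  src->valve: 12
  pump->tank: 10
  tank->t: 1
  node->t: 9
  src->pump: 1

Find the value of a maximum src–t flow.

Augment src->pump->tank->t: bottleneck 1. Total 1.
Augment src->valve->node->t: bottleneck 3. Total 4.
No augmenting path remains in the residual graph.

4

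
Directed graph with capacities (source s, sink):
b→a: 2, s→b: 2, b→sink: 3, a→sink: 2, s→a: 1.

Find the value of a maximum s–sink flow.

3

Augment s→b→sink: bottleneck 2. Total 2.
Augment s→a→sink: bottleneck 1. Total 3.
No augmenting path remains in the residual graph.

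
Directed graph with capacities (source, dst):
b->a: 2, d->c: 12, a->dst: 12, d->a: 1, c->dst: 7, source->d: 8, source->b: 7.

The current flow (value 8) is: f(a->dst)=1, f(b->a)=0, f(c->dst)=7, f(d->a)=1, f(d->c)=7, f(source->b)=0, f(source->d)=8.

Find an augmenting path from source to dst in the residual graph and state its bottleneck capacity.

Residual along source->b->a->dst: source->b: 7, b->a: 2, a->dst: 11.
Bottleneck = min = 2.

source->b->a->dst, bottleneck 2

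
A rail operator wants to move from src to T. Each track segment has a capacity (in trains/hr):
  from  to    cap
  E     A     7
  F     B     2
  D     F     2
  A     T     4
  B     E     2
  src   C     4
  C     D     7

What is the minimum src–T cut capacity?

2

Max flow = 2 (via 1 augmenting path).
In the residual at optimum, the set reachable from src is {C, D, src}.
Cut edges: D->F (cap 2). Sum = 2.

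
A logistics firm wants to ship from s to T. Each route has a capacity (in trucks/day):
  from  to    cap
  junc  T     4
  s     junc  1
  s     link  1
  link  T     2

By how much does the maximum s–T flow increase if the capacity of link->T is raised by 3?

Original max flow = 2.
Edge link->T does not cross the min cut (source side {s}), so extra capacity there cannot help.
New max flow = 2. Increase = 0.

0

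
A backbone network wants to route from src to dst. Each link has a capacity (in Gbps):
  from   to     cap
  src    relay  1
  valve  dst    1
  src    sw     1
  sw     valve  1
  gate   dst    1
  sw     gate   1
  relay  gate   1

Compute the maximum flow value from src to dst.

2

Augment src->relay->gate->dst: bottleneck 1. Total 1.
Augment src->sw->valve->dst: bottleneck 1. Total 2.
No augmenting path remains in the residual graph.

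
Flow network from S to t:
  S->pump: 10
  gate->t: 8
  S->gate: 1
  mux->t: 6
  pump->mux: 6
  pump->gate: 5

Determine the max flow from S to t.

11

Augment S->gate->t: bottleneck 1. Total 1.
Augment S->pump->mux->t: bottleneck 6. Total 7.
Augment S->pump->gate->t: bottleneck 4. Total 11.
No augmenting path remains in the residual graph.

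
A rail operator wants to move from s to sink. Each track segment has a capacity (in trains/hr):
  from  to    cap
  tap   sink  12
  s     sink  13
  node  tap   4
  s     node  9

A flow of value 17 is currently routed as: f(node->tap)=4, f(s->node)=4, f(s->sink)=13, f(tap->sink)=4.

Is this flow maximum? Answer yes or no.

Residual reachable from s: {node, s}; sink is not reachable.
Saturated cut: s->sink, node->tap with total capacity 17 = current flow value. Flow is maximum.

Yes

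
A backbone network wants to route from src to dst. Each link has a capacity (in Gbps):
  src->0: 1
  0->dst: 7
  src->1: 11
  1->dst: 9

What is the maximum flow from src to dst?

Augment src->1->dst: bottleneck 9. Total 9.
Augment src->0->dst: bottleneck 1. Total 10.
No augmenting path remains in the residual graph.

10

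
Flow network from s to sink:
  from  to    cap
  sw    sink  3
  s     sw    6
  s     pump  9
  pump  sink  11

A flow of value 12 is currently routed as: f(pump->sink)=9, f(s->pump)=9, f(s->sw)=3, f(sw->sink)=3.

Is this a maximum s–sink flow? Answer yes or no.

Yes

Residual reachable from s: {s, sw}; sink is not reachable.
Saturated cut: s->pump, sw->sink with total capacity 12 = current flow value. Flow is maximum.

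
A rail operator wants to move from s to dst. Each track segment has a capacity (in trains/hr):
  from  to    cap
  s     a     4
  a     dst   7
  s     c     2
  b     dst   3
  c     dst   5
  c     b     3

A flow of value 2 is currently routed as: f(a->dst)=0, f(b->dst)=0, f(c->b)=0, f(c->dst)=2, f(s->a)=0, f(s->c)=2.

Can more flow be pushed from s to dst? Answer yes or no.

Yes

Residual path s->a->dst has bottleneck 4 > 0.
Pushing 4 along it raises the flow to 6, so the given flow is not maximum.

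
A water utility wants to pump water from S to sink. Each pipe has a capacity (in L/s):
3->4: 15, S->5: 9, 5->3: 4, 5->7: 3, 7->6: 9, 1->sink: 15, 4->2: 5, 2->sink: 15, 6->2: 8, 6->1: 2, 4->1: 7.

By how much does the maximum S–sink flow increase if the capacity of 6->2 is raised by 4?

0

Original max flow = 7.
Edge 6->2 does not cross the min cut (source side {5, S}), so extra capacity there cannot help.
New max flow = 7. Increase = 0.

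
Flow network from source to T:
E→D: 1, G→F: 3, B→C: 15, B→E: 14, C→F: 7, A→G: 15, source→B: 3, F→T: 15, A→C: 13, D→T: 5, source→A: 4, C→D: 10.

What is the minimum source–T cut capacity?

Max flow = 7 (via 3 augmenting paths).
In the residual at optimum, the set reachable from source is {source}.
Cut edges: source→A (cap 4), source→B (cap 3). Sum = 7.

7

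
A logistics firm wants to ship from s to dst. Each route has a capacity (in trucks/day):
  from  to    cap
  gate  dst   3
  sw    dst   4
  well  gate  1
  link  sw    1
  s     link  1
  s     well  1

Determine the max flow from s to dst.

Augment s→well→gate→dst: bottleneck 1. Total 1.
Augment s→link→sw→dst: bottleneck 1. Total 2.
No augmenting path remains in the residual graph.

2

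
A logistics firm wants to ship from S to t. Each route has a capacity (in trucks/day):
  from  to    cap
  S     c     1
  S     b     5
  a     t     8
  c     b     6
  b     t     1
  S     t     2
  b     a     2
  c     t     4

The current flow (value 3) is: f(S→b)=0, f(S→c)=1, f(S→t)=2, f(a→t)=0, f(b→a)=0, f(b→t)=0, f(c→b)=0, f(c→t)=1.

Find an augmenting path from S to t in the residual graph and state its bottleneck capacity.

S→b→t, bottleneck 1

Residual along S→b→t: S→b: 5, b→t: 1.
Bottleneck = min = 1.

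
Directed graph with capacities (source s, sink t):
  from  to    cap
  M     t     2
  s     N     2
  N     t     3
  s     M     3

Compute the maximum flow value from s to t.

Augment s→M→t: bottleneck 2. Total 2.
Augment s→N→t: bottleneck 2. Total 4.
No augmenting path remains in the residual graph.

4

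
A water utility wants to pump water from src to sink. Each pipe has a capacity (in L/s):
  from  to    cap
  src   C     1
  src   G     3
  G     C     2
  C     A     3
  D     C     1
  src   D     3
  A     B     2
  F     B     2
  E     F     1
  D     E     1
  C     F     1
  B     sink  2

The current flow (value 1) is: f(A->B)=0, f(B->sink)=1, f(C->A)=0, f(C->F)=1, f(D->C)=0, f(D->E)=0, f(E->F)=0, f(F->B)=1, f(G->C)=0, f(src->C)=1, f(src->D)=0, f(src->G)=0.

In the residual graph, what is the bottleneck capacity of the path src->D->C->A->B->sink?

Residual capacities along the path: src->D: 3, D->C: 1, C->A: 3, A->B: 2, B->sink: 1.
Minimum is 1.

1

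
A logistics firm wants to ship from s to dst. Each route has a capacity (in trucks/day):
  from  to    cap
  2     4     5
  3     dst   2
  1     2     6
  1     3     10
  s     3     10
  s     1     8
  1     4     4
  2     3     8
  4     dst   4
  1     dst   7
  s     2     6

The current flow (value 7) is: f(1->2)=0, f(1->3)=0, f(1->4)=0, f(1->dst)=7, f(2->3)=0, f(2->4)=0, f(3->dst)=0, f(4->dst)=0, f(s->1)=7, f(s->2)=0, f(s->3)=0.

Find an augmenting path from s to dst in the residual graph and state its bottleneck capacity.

s->3->dst, bottleneck 2

Residual along s->3->dst: s->3: 10, 3->dst: 2.
Bottleneck = min = 2.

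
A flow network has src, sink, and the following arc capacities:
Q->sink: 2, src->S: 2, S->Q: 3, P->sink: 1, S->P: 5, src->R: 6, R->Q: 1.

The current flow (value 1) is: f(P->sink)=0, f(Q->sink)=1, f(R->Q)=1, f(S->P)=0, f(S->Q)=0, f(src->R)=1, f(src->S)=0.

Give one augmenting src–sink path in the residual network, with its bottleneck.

Residual along src->S->Q->sink: src->S: 2, S->Q: 3, Q->sink: 1.
Bottleneck = min = 1.

src->S->Q->sink, bottleneck 1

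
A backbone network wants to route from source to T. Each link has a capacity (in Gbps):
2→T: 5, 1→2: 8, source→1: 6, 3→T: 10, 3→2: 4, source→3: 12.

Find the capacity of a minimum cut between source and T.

15

Max flow = 15 (via 2 augmenting paths).
In the residual at optimum, the set reachable from source is {1, 2, 3, source}.
Cut edges: 3→T (cap 10), 2→T (cap 5). Sum = 15.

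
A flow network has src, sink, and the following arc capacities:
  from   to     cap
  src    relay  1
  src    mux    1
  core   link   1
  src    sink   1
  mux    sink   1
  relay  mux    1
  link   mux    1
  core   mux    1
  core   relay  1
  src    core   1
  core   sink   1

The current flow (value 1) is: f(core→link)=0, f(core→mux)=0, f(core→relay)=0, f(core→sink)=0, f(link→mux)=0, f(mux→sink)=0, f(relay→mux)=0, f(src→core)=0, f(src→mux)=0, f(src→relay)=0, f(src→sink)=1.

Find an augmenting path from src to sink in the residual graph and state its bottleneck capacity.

Residual along src→core→sink: src→core: 1, core→sink: 1.
Bottleneck = min = 1.

src→core→sink, bottleneck 1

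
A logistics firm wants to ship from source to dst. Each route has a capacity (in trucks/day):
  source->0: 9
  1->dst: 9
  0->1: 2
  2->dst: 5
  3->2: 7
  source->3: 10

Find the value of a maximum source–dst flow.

7

Augment source->0->1->dst: bottleneck 2. Total 2.
Augment source->3->2->dst: bottleneck 5. Total 7.
No augmenting path remains in the residual graph.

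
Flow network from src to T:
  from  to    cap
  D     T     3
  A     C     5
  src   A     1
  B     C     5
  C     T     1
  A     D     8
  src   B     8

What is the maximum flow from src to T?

Augment src→B→C→T: bottleneck 1. Total 1.
Augment src→A→D→T: bottleneck 1. Total 2.
No augmenting path remains in the residual graph.

2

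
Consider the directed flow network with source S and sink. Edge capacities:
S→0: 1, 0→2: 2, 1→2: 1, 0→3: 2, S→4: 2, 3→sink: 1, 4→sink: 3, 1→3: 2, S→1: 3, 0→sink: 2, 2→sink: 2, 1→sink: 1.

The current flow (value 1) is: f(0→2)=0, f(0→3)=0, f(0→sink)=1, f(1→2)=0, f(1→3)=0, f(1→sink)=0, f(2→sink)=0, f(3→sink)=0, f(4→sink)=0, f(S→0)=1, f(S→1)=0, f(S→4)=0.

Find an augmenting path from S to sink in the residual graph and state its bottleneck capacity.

S→4→sink, bottleneck 2

Residual along S→4→sink: S→4: 2, 4→sink: 3.
Bottleneck = min = 2.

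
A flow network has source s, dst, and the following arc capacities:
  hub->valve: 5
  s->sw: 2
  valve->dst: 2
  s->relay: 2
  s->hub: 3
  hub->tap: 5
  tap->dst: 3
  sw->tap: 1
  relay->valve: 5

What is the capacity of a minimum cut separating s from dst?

Max flow = 5 (via 3 augmenting paths).
In the residual at optimum, the set reachable from s is {hub, relay, s, sw, tap, valve}.
Cut edges: tap->dst (cap 3), valve->dst (cap 2). Sum = 5.

5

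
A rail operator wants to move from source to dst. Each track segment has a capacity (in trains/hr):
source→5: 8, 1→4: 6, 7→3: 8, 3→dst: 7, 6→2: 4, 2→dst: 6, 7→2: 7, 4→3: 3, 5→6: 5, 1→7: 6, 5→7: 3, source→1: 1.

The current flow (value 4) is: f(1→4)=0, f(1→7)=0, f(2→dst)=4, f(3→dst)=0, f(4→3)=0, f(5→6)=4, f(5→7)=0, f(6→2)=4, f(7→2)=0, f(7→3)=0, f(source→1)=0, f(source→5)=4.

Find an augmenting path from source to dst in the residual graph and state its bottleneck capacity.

Residual along source→5→7→2→dst: source→5: 4, 5→7: 3, 7→2: 7, 2→dst: 2.
Bottleneck = min = 2.

source→5→7→2→dst, bottleneck 2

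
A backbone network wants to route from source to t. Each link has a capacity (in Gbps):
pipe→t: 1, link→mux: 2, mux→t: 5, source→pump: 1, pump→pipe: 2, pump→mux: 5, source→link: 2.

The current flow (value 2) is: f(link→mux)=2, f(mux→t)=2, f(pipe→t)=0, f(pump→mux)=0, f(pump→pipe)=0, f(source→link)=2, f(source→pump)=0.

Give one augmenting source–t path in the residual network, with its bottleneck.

source→pump→mux→t, bottleneck 1

Residual along source→pump→mux→t: source→pump: 1, pump→mux: 5, mux→t: 3.
Bottleneck = min = 1.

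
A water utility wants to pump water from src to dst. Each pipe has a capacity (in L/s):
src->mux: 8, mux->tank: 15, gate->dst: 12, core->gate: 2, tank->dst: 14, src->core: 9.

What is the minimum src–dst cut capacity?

Max flow = 10 (via 2 augmenting paths).
In the residual at optimum, the set reachable from src is {core, src}.
Cut edges: core->gate (cap 2), src->mux (cap 8). Sum = 10.

10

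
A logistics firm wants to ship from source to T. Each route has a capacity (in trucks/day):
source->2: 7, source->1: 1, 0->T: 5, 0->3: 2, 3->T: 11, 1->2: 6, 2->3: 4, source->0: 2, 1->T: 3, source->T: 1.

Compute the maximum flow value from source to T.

Augment source->T: bottleneck 1. Total 1.
Augment source->1->T: bottleneck 1. Total 2.
Augment source->0->T: bottleneck 2. Total 4.
Augment source->2->3->T: bottleneck 4. Total 8.
No augmenting path remains in the residual graph.

8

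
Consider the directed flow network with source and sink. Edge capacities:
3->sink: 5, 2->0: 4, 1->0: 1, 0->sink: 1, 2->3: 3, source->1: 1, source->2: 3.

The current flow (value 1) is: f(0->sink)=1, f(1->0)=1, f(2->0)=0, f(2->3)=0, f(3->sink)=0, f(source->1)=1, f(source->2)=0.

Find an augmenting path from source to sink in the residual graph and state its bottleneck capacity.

source->2->3->sink, bottleneck 3

Residual along source->2->3->sink: source->2: 3, 2->3: 3, 3->sink: 5.
Bottleneck = min = 3.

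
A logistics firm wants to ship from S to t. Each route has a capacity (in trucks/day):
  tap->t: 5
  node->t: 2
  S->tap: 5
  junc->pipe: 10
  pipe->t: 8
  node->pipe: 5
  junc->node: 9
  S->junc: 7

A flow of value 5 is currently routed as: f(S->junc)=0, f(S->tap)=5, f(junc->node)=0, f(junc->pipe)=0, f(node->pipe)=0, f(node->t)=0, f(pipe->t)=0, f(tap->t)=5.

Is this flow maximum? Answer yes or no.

Residual path S->junc->node->t has bottleneck 2 > 0.
Pushing 2 along it raises the flow to 7, so the given flow is not maximum.

No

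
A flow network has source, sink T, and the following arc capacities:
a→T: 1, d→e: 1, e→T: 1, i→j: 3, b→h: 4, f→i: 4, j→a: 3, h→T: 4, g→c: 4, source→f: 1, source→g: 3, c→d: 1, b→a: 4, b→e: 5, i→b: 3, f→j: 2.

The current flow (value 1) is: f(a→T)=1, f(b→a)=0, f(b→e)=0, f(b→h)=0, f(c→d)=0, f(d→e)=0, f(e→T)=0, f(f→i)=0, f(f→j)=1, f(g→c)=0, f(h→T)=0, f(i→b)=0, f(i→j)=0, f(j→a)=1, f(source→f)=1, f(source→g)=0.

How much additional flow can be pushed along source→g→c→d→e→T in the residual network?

1

Residual capacities along the path: source→g: 3, g→c: 4, c→d: 1, d→e: 1, e→T: 1.
Minimum is 1.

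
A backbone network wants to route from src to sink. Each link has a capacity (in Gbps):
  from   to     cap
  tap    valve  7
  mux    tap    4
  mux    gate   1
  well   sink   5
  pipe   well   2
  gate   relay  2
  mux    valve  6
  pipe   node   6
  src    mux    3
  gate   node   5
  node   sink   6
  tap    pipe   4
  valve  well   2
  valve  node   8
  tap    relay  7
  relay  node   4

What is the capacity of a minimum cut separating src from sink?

3

Max flow = 3 (via 2 augmenting paths).
In the residual at optimum, the set reachable from src is {src}.
Cut edges: src→mux (cap 3). Sum = 3.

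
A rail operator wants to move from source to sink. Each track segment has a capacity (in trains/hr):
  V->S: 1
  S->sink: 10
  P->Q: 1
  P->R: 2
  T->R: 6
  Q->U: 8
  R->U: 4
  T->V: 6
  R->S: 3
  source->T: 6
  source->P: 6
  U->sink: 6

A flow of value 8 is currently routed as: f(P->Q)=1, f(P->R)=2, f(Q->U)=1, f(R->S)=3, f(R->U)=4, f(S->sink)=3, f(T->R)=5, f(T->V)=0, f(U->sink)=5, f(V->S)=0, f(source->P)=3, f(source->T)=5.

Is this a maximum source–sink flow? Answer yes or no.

Residual path source->T->V->S->sink has bottleneck 1 > 0.
Pushing 1 along it raises the flow to 9, so the given flow is not maximum.

No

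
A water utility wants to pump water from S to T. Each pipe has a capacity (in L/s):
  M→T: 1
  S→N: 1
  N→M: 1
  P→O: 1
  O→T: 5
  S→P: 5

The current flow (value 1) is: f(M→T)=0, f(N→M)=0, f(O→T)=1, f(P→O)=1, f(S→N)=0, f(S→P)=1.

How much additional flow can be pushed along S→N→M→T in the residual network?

1

Residual capacities along the path: S→N: 1, N→M: 1, M→T: 1.
Minimum is 1.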